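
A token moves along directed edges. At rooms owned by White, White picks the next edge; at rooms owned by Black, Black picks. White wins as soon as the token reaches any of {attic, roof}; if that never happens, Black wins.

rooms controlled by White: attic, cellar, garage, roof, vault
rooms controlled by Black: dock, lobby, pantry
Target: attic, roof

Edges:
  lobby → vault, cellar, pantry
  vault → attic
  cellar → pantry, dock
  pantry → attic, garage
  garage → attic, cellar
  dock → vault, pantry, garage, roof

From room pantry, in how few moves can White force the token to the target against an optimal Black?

A0 = {attic, roof}
A1: add {garage, vault} — vault (White) has vault→attic; garage (White) has garage→attic.
A2: add {pantry} — pantry (Black): all of {attic, garage} already in.
pantry enters the attractor at level 2, so White can force the target in 2 moves from there.

2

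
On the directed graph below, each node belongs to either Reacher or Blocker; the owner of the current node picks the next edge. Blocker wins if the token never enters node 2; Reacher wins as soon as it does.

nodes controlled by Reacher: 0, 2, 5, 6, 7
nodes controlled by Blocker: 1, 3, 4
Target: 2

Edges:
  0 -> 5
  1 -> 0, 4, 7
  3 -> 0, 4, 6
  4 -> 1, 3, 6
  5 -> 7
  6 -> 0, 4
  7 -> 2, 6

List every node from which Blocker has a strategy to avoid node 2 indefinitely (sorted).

1, 3, 4

A0 = {2}
A1: add {7} — 7 (Reacher) has 7→2.
A2: add {5} — 5 (Reacher) has 5→7.
A3: add {0} — 0 (Reacher) has 0→5.
A4: add {6} — 6 (Reacher) has 6→0.
A5 = A4; e.g. 1 (Blocker) can still go to 4. Fixed point.
Reacher's attractor = {0, 2, 5, 6, 7}; Blocker avoids the target exactly from the complement.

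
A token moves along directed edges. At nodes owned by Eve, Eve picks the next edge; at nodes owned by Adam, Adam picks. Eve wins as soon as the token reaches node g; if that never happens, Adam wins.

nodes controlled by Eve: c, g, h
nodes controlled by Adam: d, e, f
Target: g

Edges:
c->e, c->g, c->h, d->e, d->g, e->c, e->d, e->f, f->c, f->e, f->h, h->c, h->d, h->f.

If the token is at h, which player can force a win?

Eve

A0 = {g}
A1: add {c} — c (Eve) has c→g.
A2: add {h} — h (Eve) has h→c.
A3 = A2; e.g. d (Adam) can still go to e. Fixed point.
h ∈ A2, so Eve can force the target.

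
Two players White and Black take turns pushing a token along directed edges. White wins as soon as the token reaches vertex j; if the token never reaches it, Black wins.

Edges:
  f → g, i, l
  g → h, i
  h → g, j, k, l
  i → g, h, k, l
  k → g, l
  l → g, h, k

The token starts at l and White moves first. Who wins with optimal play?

Black

Track states (vertex, player-to-move).
A0 = {(j,White), (j,Black)}
A1: add {(h,White)}.
A2 = A1; e.g. (f,White) stays out. (l,White) never enters ⇒ Black avoids the target.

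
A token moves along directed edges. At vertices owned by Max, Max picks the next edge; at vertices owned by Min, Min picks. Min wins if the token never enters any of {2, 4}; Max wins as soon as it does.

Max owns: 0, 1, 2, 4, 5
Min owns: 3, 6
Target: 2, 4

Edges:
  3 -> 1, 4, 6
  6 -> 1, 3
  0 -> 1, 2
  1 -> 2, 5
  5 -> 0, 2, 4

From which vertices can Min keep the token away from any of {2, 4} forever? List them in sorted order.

3, 6

A0 = {2, 4}
A1: add {0, 1, 5} — 0 (Max) has 0→2; 1 (Max) has 1→2; 5 (Max) has 5→2.
A2 = A1; e.g. 3 (Min) can still go to 6. Fixed point.
Max's attractor = {0, 1, 2, 4, 5}; Min avoids the target exactly from the complement.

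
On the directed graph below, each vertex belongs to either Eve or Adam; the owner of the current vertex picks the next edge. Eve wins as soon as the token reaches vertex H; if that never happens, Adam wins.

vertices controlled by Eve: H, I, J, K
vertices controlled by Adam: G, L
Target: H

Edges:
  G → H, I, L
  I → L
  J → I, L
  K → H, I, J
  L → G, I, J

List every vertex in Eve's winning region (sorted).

A0 = {H}
A1: add {K} — K (Eve) has K→H.
A2 = A1; e.g. G (Adam) can still go to I. Fixed point.
Eve's winning region = {H, K}.

H, K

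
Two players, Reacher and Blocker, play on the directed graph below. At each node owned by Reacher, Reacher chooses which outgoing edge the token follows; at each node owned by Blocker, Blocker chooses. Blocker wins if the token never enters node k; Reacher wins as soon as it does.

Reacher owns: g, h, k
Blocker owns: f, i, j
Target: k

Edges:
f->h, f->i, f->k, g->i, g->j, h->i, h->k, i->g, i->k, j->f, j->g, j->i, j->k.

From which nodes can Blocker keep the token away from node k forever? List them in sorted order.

f, g, i, j

A0 = {k}
A1: add {h} — h (Reacher) has h→k.
A2 = A1; e.g. f (Blocker) can still go to i. Fixed point.
Reacher's attractor = {h, k}; Blocker avoids the target exactly from the complement.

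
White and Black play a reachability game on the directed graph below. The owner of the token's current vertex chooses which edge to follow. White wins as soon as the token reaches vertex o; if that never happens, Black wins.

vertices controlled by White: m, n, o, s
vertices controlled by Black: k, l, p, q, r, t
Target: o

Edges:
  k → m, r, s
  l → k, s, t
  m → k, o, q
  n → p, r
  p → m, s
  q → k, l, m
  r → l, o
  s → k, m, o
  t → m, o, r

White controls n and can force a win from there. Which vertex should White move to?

p

A0 = {o}
A1: add {m, s} — m (White) has m→o; s (White) has s→o.
A2: add {p} — p (Black): all of {m, s} already in.
A3: add {n} — n (White) has n→p.
A4 = A3; e.g. k (Black) can still go to r. Fixed point.
From n, successor p is in the attractor (rank 2); the other successor r is not.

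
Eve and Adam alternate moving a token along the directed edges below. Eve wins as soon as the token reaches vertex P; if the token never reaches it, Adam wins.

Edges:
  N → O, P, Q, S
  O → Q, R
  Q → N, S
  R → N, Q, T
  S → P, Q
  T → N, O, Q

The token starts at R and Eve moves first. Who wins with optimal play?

Track states (vertex, player-to-move).
A0 = {(P,Eve), (P,Adam)}
A1: add {(N,Eve), (S,Eve)}.
A2: add {(Q,Adam)}.
A3: add {(O,Eve), (R,Eve), (T,Eve)}.
(R,Eve) ∈ A3 ⇒ Eve forces the target.

Eve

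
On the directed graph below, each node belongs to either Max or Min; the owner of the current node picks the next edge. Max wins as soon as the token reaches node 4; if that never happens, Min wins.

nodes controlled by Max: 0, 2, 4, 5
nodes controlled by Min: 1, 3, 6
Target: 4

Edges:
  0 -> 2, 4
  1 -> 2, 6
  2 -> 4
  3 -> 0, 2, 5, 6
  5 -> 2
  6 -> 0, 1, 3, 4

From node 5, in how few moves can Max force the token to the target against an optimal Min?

2

A0 = {4}
A1: add {0, 2} — 0 (Max) has 0→4; 2 (Max) has 2→4.
A2: add {5} — 5 (Max) has 5→2.
A3 = A2; e.g. 1 (Min) can still go to 6. Fixed point.
5 enters the attractor at level 2, so Max can force the target in 2 moves from there.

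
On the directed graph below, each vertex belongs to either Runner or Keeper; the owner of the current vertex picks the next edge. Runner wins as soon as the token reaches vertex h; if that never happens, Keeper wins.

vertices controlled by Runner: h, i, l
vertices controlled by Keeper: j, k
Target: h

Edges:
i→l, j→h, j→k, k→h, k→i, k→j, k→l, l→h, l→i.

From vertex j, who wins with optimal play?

Keeper

A0 = {h}
A1: add {l} — l (Runner) has l→h.
A2: add {i} — i (Runner) has i→l.
A3 = A2; e.g. j (Keeper) can still go to k. Fixed point.
j never enters the attractor, so Keeper can avoid the target forever.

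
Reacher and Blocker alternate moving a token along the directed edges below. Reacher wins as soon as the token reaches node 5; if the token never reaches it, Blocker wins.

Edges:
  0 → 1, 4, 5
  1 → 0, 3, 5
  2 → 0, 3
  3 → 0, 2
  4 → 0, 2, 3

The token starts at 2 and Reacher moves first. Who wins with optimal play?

Blocker

Track states (vertex, player-to-move).
A0 = {(5,Reacher), (5,Blocker)}
A1: add {(0,Reacher), (1,Reacher)}.
A2 = A1; e.g. (0,Blocker) stays out. (2,Reacher) never enters ⇒ Blocker avoids the target.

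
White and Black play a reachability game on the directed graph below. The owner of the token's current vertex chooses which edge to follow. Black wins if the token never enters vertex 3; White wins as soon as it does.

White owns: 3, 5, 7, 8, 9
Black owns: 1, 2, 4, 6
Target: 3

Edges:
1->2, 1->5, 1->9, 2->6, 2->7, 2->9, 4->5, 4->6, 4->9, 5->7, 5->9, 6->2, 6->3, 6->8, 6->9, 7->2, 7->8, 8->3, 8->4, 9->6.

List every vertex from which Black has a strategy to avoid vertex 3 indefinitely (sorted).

A0 = {3}
A1: add {8} — 8 (White) has 8→3.
A2: add {7} — 7 (White) has 7→8.
A3: add {5} — 5 (White) has 5→7.
A4 = A3; e.g. 1 (Black) can still go to 2. Fixed point.
White's attractor = {3, 5, 7, 8}; Black avoids the target exactly from the complement.

1, 2, 4, 6, 9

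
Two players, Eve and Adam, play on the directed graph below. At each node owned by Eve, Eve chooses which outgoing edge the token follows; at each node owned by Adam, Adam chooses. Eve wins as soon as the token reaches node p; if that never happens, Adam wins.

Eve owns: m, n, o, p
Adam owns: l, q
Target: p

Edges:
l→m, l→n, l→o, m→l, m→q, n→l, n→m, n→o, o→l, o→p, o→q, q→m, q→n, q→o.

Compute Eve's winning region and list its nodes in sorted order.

n, o, p

A0 = {p}
A1: add {o} — o (Eve) has o→p.
A2: add {n} — n (Eve) has n→o.
A3 = A2; e.g. l (Adam) can still go to m. Fixed point.
Eve's winning region = {n, o, p}.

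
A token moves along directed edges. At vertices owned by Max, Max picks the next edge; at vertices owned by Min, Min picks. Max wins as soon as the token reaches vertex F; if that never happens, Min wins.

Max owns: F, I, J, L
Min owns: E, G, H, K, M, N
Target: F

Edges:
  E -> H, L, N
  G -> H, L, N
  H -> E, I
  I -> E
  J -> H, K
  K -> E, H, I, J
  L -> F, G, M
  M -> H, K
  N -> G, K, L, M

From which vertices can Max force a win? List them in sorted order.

A0 = {F}
A1: add {L} — L (Max) has L→F.
A2 = A1; e.g. E (Min) can still go to H. Fixed point.
Max's winning region = {F, L}.

F, L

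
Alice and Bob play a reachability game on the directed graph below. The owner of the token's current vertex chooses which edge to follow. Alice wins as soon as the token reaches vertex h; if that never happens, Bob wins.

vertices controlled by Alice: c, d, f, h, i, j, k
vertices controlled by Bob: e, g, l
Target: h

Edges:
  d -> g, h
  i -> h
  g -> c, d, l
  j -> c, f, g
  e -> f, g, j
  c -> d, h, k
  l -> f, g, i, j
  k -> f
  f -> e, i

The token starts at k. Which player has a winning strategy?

Alice

A0 = {h}
A1: add {c, d, i} — c (Alice) has c→h; d (Alice) has d→h; i (Alice) has i→h.
A2: add {f, j} — f (Alice) has f→i; j (Alice) has j→c.
A3: add {k} — k (Alice) has k→f.
A4 = A3; e.g. e (Bob) can still go to g. Fixed point.
k ∈ A3, so Alice can force the target.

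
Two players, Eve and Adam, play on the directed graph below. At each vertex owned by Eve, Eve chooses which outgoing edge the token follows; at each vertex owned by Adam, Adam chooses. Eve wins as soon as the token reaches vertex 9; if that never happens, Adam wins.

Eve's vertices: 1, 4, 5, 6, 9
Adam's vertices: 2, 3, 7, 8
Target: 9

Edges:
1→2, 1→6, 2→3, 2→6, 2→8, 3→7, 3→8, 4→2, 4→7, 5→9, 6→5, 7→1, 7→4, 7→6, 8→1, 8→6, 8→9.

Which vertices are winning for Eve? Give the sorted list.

1, 5, 6, 8, 9

A0 = {9}
A1: add {5} — 5 (Eve) has 5→9.
A2: add {6} — 6 (Eve) has 6→5.
A3: add {1} — 1 (Eve) has 1→6.
A4: add {8} — 8 (Adam): all of {1, 6, 9} already in.
A5 = A4; e.g. 2 (Adam) can still go to 3. Fixed point.
Eve's winning region = {1, 5, 6, 8, 9}.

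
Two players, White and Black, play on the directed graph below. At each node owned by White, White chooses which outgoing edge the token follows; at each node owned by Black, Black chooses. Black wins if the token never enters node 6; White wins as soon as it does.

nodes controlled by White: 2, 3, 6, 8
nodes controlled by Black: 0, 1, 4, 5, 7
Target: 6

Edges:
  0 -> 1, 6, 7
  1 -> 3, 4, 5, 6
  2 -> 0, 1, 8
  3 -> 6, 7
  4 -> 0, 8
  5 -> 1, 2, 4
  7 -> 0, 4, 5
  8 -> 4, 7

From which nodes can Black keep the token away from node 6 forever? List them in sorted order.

A0 = {6}
A1: add {3} — 3 (White) has 3→6.
A2 = A1; e.g. 0 (Black) can still go to 1. Fixed point.
White's attractor = {3, 6}; Black avoids the target exactly from the complement.

0, 1, 2, 4, 5, 7, 8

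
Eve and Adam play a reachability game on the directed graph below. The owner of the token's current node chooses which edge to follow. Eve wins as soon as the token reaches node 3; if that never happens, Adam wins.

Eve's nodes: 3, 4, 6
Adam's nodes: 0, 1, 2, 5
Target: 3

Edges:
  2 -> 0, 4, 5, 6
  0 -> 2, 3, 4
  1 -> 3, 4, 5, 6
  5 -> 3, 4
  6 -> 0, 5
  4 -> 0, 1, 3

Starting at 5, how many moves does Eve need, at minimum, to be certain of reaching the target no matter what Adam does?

2

A0 = {3}
A1: add {4} — 4 (Eve) has 4→3.
A2: add {5} — 5 (Adam): all of {3, 4} already in.
5 enters the attractor at level 2, so Eve can force the target in 2 moves from there.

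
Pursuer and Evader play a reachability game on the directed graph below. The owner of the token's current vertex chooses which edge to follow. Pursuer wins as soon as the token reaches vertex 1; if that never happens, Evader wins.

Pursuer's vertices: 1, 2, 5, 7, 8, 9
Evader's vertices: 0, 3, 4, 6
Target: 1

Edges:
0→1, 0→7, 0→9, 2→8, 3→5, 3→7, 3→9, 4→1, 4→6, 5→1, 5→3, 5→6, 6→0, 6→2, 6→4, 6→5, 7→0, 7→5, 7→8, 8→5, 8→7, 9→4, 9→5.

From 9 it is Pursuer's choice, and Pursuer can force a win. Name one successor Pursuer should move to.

5

A0 = {1}
A1: add {5} — 5 (Pursuer) has 5→1.
A2: add {7, 8, 9} — 7 (Pursuer) has 7→5; 8 (Pursuer) has 8→5; 9 (Pursuer) has 9→5.
A3: add {0, 2, 3} — 0 (Evader): all of {1, 7, 9} already in; 2 (Pursuer) has 2→8; 3 (Evader): all of {5, 7, 9} already in.
A4 = A3; e.g. 4 (Evader) can still go to 6. Fixed point.
From 9, successor 5 is in the attractor (rank 1); the other successor 4 is not.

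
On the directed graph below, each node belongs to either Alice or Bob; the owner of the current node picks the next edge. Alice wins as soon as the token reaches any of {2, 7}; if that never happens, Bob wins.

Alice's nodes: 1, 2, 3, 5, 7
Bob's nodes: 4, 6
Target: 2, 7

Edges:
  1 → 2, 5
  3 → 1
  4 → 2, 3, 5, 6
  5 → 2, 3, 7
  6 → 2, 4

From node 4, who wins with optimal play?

A0 = {2, 7}
A1: add {1, 5} — 1 (Alice) has 1→2; 5 (Alice) has 5→2.
A2: add {3} — 3 (Alice) has 3→1.
A3 = A2; e.g. 4 (Bob) can still go to 6. Fixed point.
4 never enters the attractor, so Bob can avoid the target forever.

Bob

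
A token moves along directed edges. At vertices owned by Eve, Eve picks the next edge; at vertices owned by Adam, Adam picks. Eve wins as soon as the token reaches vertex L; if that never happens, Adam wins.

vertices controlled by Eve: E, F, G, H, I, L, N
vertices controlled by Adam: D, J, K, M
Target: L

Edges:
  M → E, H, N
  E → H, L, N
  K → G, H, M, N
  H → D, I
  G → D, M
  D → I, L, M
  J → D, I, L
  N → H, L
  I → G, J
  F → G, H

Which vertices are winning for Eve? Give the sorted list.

A0 = {L}
A1: add {E, N} — E (Eve) has E→L; N (Eve) has N→L.
A2 = A1; e.g. D (Adam) can still go to I. Fixed point.
Eve's winning region = {E, L, N}.

E, L, N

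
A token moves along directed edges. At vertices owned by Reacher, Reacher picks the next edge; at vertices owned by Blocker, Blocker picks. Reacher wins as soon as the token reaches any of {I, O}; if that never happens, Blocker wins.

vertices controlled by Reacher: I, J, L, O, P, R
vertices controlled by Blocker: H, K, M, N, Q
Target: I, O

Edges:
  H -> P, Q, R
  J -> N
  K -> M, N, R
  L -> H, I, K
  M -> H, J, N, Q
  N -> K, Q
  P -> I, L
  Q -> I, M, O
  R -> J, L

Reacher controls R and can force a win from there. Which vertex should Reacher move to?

L

A0 = {I, O}
A1: add {L, P} — L (Reacher) has L→I; P (Reacher) has P→I.
A2: add {R} — R (Reacher) has R→L.
A3 = A2; e.g. H (Blocker) can still go to Q. Fixed point.
From R, successor L is in the attractor (rank 1); the other successor J is not.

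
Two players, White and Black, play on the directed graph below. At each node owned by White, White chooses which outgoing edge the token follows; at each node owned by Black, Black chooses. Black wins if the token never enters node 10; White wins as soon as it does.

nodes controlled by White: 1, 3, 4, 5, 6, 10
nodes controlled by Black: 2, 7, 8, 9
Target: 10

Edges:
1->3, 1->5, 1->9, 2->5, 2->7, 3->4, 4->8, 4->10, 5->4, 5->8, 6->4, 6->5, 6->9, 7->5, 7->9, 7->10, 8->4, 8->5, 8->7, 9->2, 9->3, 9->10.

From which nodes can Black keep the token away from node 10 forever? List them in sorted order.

2, 7, 8, 9

A0 = {10}
A1: add {4} — 4 (White) has 4→10.
A2: add {3, 5, 6} — 3 (White) has 3→4; 5 (White) has 5→4; 6 (White) has 6→4.
A3: add {1} — 1 (White) has 1→3.
A4 = A3; e.g. 2 (Black) can still go to 7. Fixed point.
White's attractor = {1, 3, 4, 5, 6, 10}; Black avoids the target exactly from the complement.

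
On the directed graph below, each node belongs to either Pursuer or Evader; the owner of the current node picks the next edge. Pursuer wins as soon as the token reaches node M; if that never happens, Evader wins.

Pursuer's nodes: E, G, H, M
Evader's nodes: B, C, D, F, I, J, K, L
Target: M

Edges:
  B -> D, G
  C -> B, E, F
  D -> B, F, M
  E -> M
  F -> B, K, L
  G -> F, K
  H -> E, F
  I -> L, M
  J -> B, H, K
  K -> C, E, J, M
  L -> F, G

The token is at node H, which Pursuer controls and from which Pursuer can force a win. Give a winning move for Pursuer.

E

A0 = {M}
A1: add {E} — E (Pursuer) has E→M.
A2: add {H} — H (Pursuer) has H→E.
A3 = A2; e.g. B (Evader) can still go to D. Fixed point.
From H, successor E is in the attractor (rank 1); the other successor F is not.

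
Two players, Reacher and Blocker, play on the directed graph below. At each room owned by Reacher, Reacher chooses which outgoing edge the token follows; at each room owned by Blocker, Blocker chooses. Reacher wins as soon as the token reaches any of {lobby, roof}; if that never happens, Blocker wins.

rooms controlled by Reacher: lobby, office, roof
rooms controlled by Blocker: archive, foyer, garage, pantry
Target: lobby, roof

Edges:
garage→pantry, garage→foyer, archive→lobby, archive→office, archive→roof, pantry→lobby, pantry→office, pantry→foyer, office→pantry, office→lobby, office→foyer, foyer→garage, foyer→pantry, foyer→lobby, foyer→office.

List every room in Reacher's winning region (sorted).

A0 = {lobby, roof}
A1: add {office} — office (Reacher) has office→lobby.
A2: add {archive} — archive (Blocker): all of {lobby, office, roof} already in.
A3 = A2; e.g. garage (Blocker) can still go to pantry. Fixed point.
Reacher's winning region = {archive, lobby, office, roof}.

archive, lobby, office, roof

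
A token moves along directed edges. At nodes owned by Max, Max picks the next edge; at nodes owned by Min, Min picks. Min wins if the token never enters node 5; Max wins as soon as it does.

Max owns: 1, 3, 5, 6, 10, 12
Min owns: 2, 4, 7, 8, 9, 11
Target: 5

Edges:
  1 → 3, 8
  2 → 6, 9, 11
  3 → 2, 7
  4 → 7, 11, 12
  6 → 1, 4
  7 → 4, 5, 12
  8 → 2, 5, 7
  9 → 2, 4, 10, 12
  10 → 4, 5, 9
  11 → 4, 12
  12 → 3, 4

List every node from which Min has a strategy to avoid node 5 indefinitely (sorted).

A0 = {5}
A1: add {10} — 10 (Max) has 10→5.
A2 = A1; e.g. 1 (Max) has no edge into A1. Fixed point.
Max's attractor = {5, 10}; Min avoids the target exactly from the complement.

1, 2, 3, 4, 6, 7, 8, 9, 11, 12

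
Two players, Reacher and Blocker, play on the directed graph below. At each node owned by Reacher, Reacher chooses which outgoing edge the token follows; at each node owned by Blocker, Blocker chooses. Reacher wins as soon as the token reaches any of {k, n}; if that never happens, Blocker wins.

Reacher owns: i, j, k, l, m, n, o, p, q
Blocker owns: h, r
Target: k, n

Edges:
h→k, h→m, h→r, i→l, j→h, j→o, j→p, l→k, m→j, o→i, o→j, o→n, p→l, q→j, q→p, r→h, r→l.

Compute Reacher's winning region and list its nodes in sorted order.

i, j, k, l, m, n, o, p, q

A0 = {k, n}
A1: add {l, o} — l (Reacher) has l→k; o (Reacher) has o→n.
A2: add {i, j, p} — i (Reacher) has i→l; j (Reacher) has j→o; p (Reacher) has p→l.
A3: add {m, q} — m (Reacher) has m→j; q (Reacher) has q→j.
A4 = A3; e.g. h (Blocker) can still go to r. Fixed point.
Reacher's winning region = {i, j, k, l, m, n, o, p, q}.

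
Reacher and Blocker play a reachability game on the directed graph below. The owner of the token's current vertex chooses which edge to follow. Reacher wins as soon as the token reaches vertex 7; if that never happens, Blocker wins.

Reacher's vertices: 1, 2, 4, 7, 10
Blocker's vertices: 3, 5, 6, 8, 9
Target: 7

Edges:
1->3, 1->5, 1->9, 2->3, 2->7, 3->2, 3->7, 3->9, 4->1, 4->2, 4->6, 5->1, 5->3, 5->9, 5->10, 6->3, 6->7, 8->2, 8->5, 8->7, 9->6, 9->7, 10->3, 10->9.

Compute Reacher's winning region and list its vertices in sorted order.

2, 4, 7

A0 = {7}
A1: add {2} — 2 (Reacher) has 2→7.
A2: add {4} — 4 (Reacher) has 4→2.
A3 = A2; e.g. 1 (Reacher) has no edge into A2. Fixed point.
Reacher's winning region = {2, 4, 7}.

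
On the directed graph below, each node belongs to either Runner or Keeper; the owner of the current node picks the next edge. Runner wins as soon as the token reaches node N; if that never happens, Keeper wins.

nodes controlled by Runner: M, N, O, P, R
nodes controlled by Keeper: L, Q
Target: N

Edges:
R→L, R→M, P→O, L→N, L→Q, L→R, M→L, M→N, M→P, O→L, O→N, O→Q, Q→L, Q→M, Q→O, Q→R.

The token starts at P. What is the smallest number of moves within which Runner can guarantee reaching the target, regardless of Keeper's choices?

A0 = {N}
A1: add {M, O} — M (Runner) has M→N; O (Runner) has O→N.
A2: add {P, R} — P (Runner) has P→O; R (Runner) has R→M.
A3 = A2; e.g. L (Keeper) can still go to Q. Fixed point.
P enters the attractor at level 2, so Runner can force the target in 2 moves from there.

2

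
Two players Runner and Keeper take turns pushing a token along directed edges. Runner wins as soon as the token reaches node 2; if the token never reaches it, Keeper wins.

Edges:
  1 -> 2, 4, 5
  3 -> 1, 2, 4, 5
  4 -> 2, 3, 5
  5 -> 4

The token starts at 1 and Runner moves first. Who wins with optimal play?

Runner

Track states (vertex, player-to-move).
A0 = {(2,Runner), (2,Keeper)}
A1: add {(1,Runner), (3,Runner), (4,Runner)}.
(1,Runner) ∈ A1 ⇒ Runner forces the target.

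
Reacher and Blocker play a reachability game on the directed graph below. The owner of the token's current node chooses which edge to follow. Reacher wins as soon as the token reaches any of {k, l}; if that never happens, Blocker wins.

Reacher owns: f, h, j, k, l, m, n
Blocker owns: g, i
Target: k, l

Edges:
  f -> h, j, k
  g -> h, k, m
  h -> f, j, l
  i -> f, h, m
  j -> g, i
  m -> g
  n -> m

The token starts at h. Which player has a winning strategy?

A0 = {k, l}
A1: add {f, h} — f (Reacher) has f→k; h (Reacher) has h→l.
A2 = A1; e.g. g (Blocker) can still go to m. Fixed point.
h ∈ A1, so Reacher can force the target.

Reacher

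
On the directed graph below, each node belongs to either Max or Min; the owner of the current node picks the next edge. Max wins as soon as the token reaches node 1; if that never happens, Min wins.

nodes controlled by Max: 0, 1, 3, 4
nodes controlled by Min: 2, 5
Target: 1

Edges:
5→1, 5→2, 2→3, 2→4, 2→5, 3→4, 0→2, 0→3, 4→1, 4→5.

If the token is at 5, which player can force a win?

A0 = {1}
A1: add {4} — 4 (Max) has 4→1.
A2: add {3} — 3 (Max) has 3→4.
A3: add {0} — 0 (Max) has 0→3.
A4 = A3; e.g. 2 (Min) can still go to 5. Fixed point.
5 never enters the attractor, so Min can avoid the target forever.

Min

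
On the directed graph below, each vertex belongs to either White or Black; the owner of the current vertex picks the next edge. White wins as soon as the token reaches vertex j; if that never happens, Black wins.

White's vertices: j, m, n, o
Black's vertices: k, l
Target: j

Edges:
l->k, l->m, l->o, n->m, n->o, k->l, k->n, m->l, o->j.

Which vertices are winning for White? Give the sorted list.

j, n, o

A0 = {j}
A1: add {o} — o (White) has o→j.
A2: add {n} — n (White) has n→o.
A3 = A2; e.g. k (Black) can still go to l. Fixed point.
White's winning region = {j, n, o}.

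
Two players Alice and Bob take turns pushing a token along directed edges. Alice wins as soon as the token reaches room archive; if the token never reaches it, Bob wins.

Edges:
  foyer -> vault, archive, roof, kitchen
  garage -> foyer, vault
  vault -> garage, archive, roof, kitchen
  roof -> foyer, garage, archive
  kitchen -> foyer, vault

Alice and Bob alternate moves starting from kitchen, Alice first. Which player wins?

Track states (vertex, player-to-move).
A0 = {(archive,Alice), (archive,Bob)}
A1: add {(foyer,Alice), (vault,Alice), (roof,Alice)}.
A2: add {(garage,Bob), (kitchen,Bob)}.
A3 = A2; e.g. (foyer,Bob) stays out. (kitchen,Alice) never enters ⇒ Bob avoids the target.

Bob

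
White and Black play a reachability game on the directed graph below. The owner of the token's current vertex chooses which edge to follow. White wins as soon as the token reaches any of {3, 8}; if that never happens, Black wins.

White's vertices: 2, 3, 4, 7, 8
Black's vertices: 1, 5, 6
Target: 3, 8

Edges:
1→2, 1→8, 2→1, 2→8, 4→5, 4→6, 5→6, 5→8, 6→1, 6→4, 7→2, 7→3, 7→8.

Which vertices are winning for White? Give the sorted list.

A0 = {3, 8}
A1: add {2, 7} — 2 (White) has 2→8; 7 (White) has 7→3.
A2: add {1} — 1 (Black): all of {2, 8} already in.
A3 = A2; e.g. 4 (White) has no edge into A2. Fixed point.
White's winning region = {1, 2, 3, 7, 8}.

1, 2, 3, 7, 8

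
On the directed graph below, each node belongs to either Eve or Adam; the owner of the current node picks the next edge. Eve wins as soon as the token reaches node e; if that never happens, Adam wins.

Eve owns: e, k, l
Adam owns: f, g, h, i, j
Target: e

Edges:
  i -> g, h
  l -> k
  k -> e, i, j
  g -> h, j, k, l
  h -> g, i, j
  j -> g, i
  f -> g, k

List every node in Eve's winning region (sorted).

A0 = {e}
A1: add {k} — k (Eve) has k→e.
A2: add {l} — l (Eve) has l→k.
A3 = A2; e.g. f (Adam) can still go to g. Fixed point.
Eve's winning region = {e, k, l}.

e, k, l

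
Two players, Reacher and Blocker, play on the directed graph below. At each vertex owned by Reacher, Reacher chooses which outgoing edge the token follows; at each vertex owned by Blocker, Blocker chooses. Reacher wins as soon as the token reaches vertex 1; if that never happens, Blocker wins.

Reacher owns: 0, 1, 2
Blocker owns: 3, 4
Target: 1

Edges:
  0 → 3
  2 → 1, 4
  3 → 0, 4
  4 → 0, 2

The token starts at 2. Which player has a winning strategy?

Reacher

A0 = {1}
A1: add {2} — 2 (Reacher) has 2→1.
A2 = A1; e.g. 0 (Reacher) has no edge into A1. Fixed point.
2 ∈ A1, so Reacher can force the target.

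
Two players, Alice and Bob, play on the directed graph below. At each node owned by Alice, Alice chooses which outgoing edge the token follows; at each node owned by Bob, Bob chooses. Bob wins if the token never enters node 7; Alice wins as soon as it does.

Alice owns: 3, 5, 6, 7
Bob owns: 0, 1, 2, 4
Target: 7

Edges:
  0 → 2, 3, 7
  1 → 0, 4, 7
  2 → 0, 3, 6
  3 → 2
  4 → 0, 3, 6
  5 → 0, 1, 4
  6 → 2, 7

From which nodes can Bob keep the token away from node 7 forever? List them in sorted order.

0, 1, 2, 3, 4, 5

A0 = {7}
A1: add {6} — 6 (Alice) has 6→7.
A2 = A1; e.g. 0 (Bob) can still go to 2. Fixed point.
Alice's attractor = {6, 7}; Bob avoids the target exactly from the complement.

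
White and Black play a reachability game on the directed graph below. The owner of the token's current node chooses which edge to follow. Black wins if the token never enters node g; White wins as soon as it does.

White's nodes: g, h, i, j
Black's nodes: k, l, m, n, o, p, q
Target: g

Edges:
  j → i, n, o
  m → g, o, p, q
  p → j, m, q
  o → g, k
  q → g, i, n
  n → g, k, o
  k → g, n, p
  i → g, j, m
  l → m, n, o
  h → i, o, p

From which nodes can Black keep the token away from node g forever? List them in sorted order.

A0 = {g}
A1: add {i} — i (White) has i→g.
A2: add {h, j} — h (White) has h→i; j (White) has j→i.
A3 = A2; e.g. k (Black) can still go to n. Fixed point.
White's attractor = {g, h, i, j}; Black avoids the target exactly from the complement.

k, l, m, n, o, p, q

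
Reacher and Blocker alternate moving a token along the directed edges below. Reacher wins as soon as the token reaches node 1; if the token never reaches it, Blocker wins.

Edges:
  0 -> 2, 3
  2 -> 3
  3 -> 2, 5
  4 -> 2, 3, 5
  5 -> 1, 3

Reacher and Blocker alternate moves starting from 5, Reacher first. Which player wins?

Reacher

Track states (vertex, player-to-move).
A0 = {(1,Reacher), (1,Blocker)}
A1: add {(5,Reacher)}.
(5,Reacher) ∈ A1 ⇒ Reacher forces the target.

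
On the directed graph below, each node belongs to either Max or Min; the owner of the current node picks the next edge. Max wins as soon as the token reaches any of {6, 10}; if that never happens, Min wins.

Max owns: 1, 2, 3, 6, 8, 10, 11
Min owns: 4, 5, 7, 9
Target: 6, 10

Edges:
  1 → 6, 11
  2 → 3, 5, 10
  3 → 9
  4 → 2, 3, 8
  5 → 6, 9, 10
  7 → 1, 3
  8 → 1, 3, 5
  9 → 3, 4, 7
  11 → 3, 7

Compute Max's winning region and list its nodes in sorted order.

A0 = {6, 10}
A1: add {1, 2} — 1 (Max) has 1→6; 2 (Max) has 2→10.
A2: add {8} — 8 (Max) has 8→1.
A3 = A2; e.g. 3 (Max) has no edge into A2. Fixed point.
Max's winning region = {1, 2, 6, 8, 10}.

1, 2, 6, 8, 10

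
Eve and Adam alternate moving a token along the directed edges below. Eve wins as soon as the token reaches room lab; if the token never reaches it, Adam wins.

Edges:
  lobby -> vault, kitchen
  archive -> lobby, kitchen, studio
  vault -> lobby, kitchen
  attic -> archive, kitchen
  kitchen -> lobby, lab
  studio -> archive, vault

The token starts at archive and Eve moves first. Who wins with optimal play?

Adam

Track states (vertex, player-to-move).
A0 = {(lab,Eve), (lab,Adam)}
A1: add {(kitchen,Eve)}.
A2 = A1; e.g. (lobby,Eve) stays out. (archive,Eve) never enters ⇒ Adam avoids the target.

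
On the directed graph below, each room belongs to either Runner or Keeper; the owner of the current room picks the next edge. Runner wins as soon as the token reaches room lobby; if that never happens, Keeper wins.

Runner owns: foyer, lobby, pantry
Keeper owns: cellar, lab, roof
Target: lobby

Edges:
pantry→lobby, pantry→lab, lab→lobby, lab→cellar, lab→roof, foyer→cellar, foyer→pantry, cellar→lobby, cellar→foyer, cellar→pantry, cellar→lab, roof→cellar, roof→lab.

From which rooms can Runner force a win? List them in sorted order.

foyer, lobby, pantry

A0 = {lobby}
A1: add {pantry} — pantry (Runner) has pantry→lobby.
A2: add {foyer} — foyer (Runner) has foyer→pantry.
A3 = A2; e.g. cellar (Keeper) can still go to lab. Fixed point.
Runner's winning region = {foyer, lobby, pantry}.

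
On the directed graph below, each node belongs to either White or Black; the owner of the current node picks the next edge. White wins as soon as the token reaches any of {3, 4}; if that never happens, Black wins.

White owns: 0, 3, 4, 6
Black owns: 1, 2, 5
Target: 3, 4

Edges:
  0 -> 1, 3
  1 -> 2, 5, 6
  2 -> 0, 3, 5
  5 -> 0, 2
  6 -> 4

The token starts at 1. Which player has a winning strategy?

Black

A0 = {3, 4}
A1: add {0, 6} — 0 (White) has 0→3; 6 (White) has 6→4.
A2 = A1; e.g. 1 (Black) can still go to 2. Fixed point.
1 never enters the attractor, so Black can avoid the target forever.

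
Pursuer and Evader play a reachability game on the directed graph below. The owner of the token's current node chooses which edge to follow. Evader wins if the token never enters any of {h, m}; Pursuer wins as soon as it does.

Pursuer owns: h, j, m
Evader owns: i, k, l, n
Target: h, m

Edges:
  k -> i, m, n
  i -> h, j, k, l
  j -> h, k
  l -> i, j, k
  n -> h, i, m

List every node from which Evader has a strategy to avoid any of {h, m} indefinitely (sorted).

i, k, l, n

A0 = {h, m}
A1: add {j} — j (Pursuer) has j→h.
A2 = A1; e.g. i (Evader) can still go to k. Fixed point.
Pursuer's attractor = {h, j, m}; Evader avoids the target exactly from the complement.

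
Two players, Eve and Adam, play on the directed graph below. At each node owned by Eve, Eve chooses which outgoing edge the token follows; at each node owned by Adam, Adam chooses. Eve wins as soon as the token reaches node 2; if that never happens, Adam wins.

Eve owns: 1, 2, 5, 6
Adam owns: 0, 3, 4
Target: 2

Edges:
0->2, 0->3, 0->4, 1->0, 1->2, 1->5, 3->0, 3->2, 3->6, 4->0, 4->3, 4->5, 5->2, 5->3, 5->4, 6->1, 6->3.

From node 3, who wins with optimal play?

A0 = {2}
A1: add {1, 5} — 1 (Eve) has 1→2; 5 (Eve) has 5→2.
A2: add {6} — 6 (Eve) has 6→1.
A3 = A2; e.g. 0 (Adam) can still go to 3. Fixed point.
3 never enters the attractor, so Adam can avoid the target forever.

Adam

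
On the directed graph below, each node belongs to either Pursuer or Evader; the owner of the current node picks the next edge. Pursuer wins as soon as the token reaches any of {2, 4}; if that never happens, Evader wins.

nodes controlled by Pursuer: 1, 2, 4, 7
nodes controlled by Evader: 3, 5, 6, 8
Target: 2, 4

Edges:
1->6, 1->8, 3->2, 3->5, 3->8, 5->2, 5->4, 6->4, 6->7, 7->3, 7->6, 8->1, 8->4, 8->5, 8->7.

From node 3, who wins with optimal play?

A0 = {2, 4}
A1: add {5} — 5 (Evader): all of {2, 4} already in.
A2 = A1; e.g. 1 (Pursuer) has no edge into A1. Fixed point.
3 never enters the attractor, so Evader can avoid the target forever.

Evader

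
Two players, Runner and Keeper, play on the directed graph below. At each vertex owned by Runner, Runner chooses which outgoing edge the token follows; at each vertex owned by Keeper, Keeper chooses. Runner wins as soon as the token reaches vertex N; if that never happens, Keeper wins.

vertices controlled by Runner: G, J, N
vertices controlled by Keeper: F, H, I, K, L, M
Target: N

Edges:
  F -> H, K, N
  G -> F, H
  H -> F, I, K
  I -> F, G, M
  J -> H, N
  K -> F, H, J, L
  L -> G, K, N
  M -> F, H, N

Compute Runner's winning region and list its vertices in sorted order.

A0 = {N}
A1: add {J} — J (Runner) has J→N.
A2 = A1; e.g. F (Keeper) can still go to H. Fixed point.
Runner's winning region = {J, N}.

J, N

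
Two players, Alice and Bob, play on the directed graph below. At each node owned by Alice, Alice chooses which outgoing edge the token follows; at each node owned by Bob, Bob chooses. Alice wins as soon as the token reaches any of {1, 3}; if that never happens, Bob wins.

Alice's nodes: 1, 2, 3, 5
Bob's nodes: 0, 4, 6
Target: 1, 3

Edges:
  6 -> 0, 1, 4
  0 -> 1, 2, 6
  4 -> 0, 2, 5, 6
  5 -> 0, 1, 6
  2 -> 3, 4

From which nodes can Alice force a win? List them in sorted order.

A0 = {1, 3}
A1: add {2, 5} — 2 (Alice) has 2→3; 5 (Alice) has 5→1.
A2 = A1; e.g. 0 (Bob) can still go to 6. Fixed point.
Alice's winning region = {1, 2, 3, 5}.

1, 2, 3, 5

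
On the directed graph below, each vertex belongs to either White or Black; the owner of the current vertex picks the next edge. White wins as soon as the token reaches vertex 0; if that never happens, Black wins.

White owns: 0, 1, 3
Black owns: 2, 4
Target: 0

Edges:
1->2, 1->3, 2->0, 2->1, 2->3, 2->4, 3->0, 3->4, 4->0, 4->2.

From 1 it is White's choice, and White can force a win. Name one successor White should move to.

A0 = {0}
A1: add {3} — 3 (White) has 3→0.
A2: add {1} — 1 (White) has 1→3.
A3 = A2; e.g. 2 (Black) can still go to 4. Fixed point.
From 1, successor 3 is in the attractor (rank 1); the other successor 2 is not.

3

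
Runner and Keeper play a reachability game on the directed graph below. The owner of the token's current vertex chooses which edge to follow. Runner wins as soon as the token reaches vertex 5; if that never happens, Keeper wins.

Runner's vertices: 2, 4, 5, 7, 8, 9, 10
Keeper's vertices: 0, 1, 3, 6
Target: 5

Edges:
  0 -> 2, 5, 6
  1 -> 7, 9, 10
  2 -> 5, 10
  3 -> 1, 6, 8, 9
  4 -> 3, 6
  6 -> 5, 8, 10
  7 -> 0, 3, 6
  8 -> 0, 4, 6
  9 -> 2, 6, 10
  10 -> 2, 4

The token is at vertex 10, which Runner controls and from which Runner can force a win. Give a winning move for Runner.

A0 = {5}
A1: add {2} — 2 (Runner) has 2→5.
A2: add {9, 10} — 9 (Runner) has 9→2; 10 (Runner) has 10→2.
A3 = A2; e.g. 0 (Keeper) can still go to 6. Fixed point.
From 10, successor 2 is in the attractor (rank 1); the other successor 4 is not.

2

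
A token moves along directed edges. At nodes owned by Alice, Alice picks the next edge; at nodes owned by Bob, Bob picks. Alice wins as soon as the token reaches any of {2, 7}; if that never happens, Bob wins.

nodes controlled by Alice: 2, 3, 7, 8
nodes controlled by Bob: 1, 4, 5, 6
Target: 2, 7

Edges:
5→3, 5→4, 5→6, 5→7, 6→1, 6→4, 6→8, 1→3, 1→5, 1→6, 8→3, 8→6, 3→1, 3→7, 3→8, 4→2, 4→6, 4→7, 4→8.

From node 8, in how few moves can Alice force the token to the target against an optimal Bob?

2

A0 = {2, 7}
A1: add {3} — 3 (Alice) has 3→7.
A2: add {8} — 8 (Alice) has 8→3.
A3 = A2; e.g. 1 (Bob) can still go to 5. Fixed point.
8 enters the attractor at level 2, so Alice can force the target in 2 moves from there.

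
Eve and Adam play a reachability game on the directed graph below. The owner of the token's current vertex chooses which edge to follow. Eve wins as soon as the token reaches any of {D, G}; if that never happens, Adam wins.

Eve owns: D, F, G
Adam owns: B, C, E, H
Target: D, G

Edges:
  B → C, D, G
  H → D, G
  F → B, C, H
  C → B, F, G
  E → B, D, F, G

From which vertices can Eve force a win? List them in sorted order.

D, F, G, H

A0 = {D, G}
A1: add {H} — H (Adam): all of {D, G} already in.
A2: add {F} — F (Eve) has F→H.
A3 = A2; e.g. B (Adam) can still go to C. Fixed point.
Eve's winning region = {D, F, G, H}.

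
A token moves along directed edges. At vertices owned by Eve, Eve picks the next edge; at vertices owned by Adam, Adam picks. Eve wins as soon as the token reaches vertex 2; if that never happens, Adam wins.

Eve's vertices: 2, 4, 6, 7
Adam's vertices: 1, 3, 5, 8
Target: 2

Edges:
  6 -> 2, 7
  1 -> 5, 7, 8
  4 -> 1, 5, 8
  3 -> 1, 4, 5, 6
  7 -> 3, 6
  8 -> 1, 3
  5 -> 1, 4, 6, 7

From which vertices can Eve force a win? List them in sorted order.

2, 6, 7

A0 = {2}
A1: add {6} — 6 (Eve) has 6→2.
A2: add {7} — 7 (Eve) has 7→6.
A3 = A2; e.g. 1 (Adam) can still go to 5. Fixed point.
Eve's winning region = {2, 6, 7}.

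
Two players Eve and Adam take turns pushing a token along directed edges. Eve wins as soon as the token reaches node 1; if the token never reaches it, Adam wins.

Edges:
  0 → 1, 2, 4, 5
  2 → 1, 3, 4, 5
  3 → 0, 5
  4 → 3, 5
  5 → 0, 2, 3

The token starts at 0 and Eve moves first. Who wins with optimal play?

Eve

Track states (vertex, player-to-move).
A0 = {(1,Eve), (1,Adam)}
A1: add {(0,Eve), (2,Eve)}.
(0,Eve) ∈ A1 ⇒ Eve forces the target.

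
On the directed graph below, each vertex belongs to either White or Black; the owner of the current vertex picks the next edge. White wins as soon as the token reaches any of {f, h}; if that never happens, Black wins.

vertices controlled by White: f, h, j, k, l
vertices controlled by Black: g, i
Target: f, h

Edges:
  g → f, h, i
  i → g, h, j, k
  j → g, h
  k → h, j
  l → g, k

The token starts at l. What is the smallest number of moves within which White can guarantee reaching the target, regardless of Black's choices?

2

A0 = {f, h}
A1: add {j, k} — j (White) has j→h; k (White) has k→h.
A2: add {l} — l (White) has l→k.
A3 = A2; e.g. g (Black) can still go to i. Fixed point.
l enters the attractor at level 2, so White can force the target in 2 moves from there.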